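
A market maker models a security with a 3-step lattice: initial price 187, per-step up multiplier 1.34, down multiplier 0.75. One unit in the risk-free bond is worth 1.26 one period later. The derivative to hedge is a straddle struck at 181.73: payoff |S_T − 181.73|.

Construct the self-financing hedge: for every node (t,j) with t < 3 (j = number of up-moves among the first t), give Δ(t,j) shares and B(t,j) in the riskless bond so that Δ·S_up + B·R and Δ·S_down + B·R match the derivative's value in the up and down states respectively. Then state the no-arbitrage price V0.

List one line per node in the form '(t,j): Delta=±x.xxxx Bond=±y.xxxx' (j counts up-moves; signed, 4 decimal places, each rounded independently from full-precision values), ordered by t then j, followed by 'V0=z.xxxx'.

(0,0): Delta=0.8778 Bond=-65.8008
(1,0): Delta=0.1624 Bond=17.4280
(1,1): Delta=0.9406 Bond=-98.6481
(2,0): Delta=-1.0000 Bond=144.2302
(2,1): Delta=0.2645 Bond=2.7796
(2,2): Delta=1.0000 Bond=-144.2302
V0=98.3523

The replicating-portfolio and risk-neutral prices coincide; use p* = (1.26−0.75)/(1.34−0.75) = 0.8644 for the latter.
Payoff layer (t=3): V(3,0)=102.8394, V(3,1)=40.7787, V(3,2)=70.1029, V(3,3)=268.2114
  t=2,j=0: stock 105.1875 → up 140.9513 (V=40.7787), down 78.8906 (V=102.8394). Price 39.0427; hedge Δ=-1.0000, bond B=144.2302.
  t=2,j=1: stock 187.9350 → up 251.8329 (V=70.1029), down 140.9513 (V=40.7787). Price 52.4815; hedge Δ=0.2645, bond B=2.7796.
  t=2,j=2: stock 335.7772 → up 449.9414 (V=268.2114), down 251.8329 (V=70.1029). Price 191.5470; hedge Δ=1.0000, bond B=-144.2302.
  t=1,j=0: stock 140.2500 → up 187.9350 (V=52.4815), down 105.1875 (V=39.0427). Price 40.2058; hedge Δ=0.1624, bond B=17.4280.
  t=1,j=1: stock 250.5800 → up 335.7772 (V=191.5470), down 187.9350 (V=52.4815). Price 137.0561; hedge Δ=0.9406, bond B=-98.6481.
  t=0,j=0: stock 187.0000 → up 250.5800 (V=137.0561), down 140.2500 (V=40.2058). Price 98.3523; hedge Δ=0.8778, bond B=-65.8008.
The time-0 hedge costs 98.3523, which is the no-arbitrage price.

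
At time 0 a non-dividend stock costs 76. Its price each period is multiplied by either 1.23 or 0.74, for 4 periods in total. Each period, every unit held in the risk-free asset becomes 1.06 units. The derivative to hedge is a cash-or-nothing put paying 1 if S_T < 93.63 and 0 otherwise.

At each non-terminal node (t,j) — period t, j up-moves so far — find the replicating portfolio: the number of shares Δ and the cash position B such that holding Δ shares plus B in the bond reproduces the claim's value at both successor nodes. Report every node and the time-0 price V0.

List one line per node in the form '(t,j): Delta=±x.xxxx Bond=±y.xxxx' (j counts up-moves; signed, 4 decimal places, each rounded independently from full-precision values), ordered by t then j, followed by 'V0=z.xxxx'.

The replicating-portfolio and risk-neutral prices coincide; use p* = (1.06−0.74)/(1.23−0.74) = 0.6531 for the latter.
Terminal values V(4,·): V(4,0)=1.0000, V(4,1)=1.0000, V(4,2)=1.0000, V(4,3)=0.0000, V(4,4)=0.0000
(3,0): S=30.7970. Δ = (V_up−V_dn)/(S_up−S_dn) = (1.0000−1.0000)/(37.8803−22.7898) = 0.0000. V = [p*·1.0000 + (1−p*)·1.0000]/1.06 = 0.9434. B = V − Δ·S = 0.9434.
(3,1): S=51.1896. Δ = (V_up−V_dn)/(S_up−S_dn) = (1.0000−1.0000)/(62.9633−37.8803) = 0.0000. V = [p*·1.0000 + (1−p*)·1.0000]/1.06 = 0.9434. B = V − Δ·S = 0.9434.
(3,2): S=85.0855. Δ = (V_up−V_dn)/(S_up−S_dn) = (0.0000−1.0000)/(104.6552−62.9633) = -0.0240. V = [p*·0.0000 + (1−p*)·1.0000]/1.06 = 0.3273. B = V − Δ·S = 2.3681.
(3,3): S=141.4259. Δ = (V_up−V_dn)/(S_up−S_dn) = (0.0000−0.0000)/(173.9538−104.6552) = 0.0000. V = [p*·0.0000 + (1−p*)·0.0000]/1.06 = 0.0000. B = V − Δ·S = 0.0000.
(2,0): S=41.6176. Δ = (V_up−V_dn)/(S_up−S_dn) = (0.9434−0.9434)/(51.1896−30.7970) = 0.0000. V = [p*·0.9434 + (1−p*)·0.9434]/1.06 = 0.8900. B = V − Δ·S = 0.8900.
(2,1): S=69.1752. Δ = (V_up−V_dn)/(S_up−S_dn) = (0.3273−0.9434)/(85.0855−51.1896) = -0.0182. V = [p*·0.3273 + (1−p*)·0.9434]/1.06 = 0.5104. B = V − Δ·S = 1.7678.
(2,2): S=114.9804. Δ = (V_up−V_dn)/(S_up−S_dn) = (0.0000−0.3273)/(141.4259−85.0855) = -0.0058. V = [p*·0.0000 + (1−p*)·0.3273]/1.06 = 0.1071. B = V − Δ·S = 0.7751.
(1,0): S=56.2400. Δ = (V_up−V_dn)/(S_up−S_dn) = (0.5104−0.8900)/(69.1752−41.6176) = -0.0138. V = [p*·0.5104 + (1−p*)·0.8900]/1.06 = 0.6058. B = V − Δ·S = 1.3804.
(1,1): S=93.4800. Δ = (V_up−V_dn)/(S_up−S_dn) = (0.1071−0.5104)/(114.9804−69.1752) = -0.0088. V = [p*·0.1071 + (1−p*)·0.5104]/1.06 = 0.2331. B = V − Δ·S = 1.0561.
(0,0): S=76.0000. Δ = (V_up−V_dn)/(S_up−S_dn) = (0.2331−0.6058)/(93.4800−56.2400) = -0.0100. V = [p*·0.2331 + (1−p*)·0.6058]/1.06 = 0.3419. B = V − Δ·S = 1.1025.
Root portfolio cost Δ·76+B reproduces V0=0.3419.

(0,0): Delta=-0.0100 Bond=1.1025
(1,0): Delta=-0.0138 Bond=1.3804
(1,1): Delta=-0.0088 Bond=1.0561
(2,0): Delta=0.0000 Bond=0.8900
(2,1): Delta=-0.0182 Bond=1.7678
(2,2): Delta=-0.0058 Bond=0.7751
(3,0): Delta=0.0000 Bond=0.9434
(3,1): Delta=0.0000 Bond=0.9434
(3,2): Delta=-0.0240 Bond=2.3681
(3,3): Delta=0.0000 Bond=0.0000
V0=0.3419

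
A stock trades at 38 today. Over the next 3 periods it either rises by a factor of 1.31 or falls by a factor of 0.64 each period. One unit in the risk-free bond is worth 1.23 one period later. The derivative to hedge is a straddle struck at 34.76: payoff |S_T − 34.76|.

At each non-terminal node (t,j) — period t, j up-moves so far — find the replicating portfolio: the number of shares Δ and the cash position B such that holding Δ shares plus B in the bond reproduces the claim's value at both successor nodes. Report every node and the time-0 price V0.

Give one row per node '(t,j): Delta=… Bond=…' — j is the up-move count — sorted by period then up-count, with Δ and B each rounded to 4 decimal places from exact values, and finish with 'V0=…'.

(0,0): Delta=0.8354 Bond=-11.7965
(1,0): Delta=-0.3870 Bond=15.2190
(1,1): Delta=0.9163 Bond=-18.5408
(2,0): Delta=-1.0000 Bond=28.2602
(2,1): Delta=-0.3464 Bond=17.4257
(2,2): Delta=1.0000 Bond=-28.2602
V0=19.9476

Under the risk-neutral measure, an up-move has probability p* = (R−d)/(u−d) = 0.8806 and values discount at R = 1.23.
At expiry t=3: V(3,0)=24.7985, V(3,1)=14.3701, V(3,2)=6.9756, V(3,3)=50.6675
Node (2,0) S=15.5648: V=(p*·14.3701+(1−p*)·24.7985)/1.23=12.6954; Δ=(14.3701−24.7985)/(20.3899−9.9615)=-1.0000; B=V−Δ·S=28.2602
Node (2,1) S=31.8592: V=(p*·6.9756+(1−p*)·14.3701)/1.23=6.3890; Δ=(6.9756−14.3701)/(41.7356−20.3899)=-0.3464; B=V−Δ·S=17.4257
Node (2,2) S=65.2118: V=(p*·50.6675+(1−p*)·6.9756)/1.23=36.9516; Δ=(50.6675−6.9756)/(85.4275−41.7356)=1.0000; B=V−Δ·S=-28.2602
Node (1,0) S=24.3200: V=(p*·6.3890+(1−p*)·12.6954)/1.23=5.8065; Δ=(6.3890−12.6954)/(31.8592−15.5648)=-0.3870; B=V−Δ·S=15.2190
Node (1,1) S=49.7800: V=(p*·36.9516+(1−p*)·6.3890)/1.23=27.0751; Δ=(36.9516−6.3890)/(65.2118−31.8592)=0.9163; B=V−Δ·S=-18.5408
Node (0,0) S=38.0000: V=(p*·27.0751+(1−p*)·5.8065)/1.23=19.9476; Δ=(27.0751−5.8065)/(49.7800−24.3200)=0.8354; B=V−Δ·S=-11.7965
Root portfolio cost Δ·38+B reproduces V0=19.9476.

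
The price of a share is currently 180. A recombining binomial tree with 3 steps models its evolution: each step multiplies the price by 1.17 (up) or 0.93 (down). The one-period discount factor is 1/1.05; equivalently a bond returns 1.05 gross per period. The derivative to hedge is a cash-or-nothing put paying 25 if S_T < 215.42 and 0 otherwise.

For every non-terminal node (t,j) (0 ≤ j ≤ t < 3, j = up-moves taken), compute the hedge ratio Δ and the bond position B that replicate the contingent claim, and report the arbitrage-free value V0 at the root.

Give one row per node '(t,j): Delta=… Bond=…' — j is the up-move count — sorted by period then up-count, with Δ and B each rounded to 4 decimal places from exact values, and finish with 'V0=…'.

The replicating-portfolio and risk-neutral prices coincide; use p* = (1.05−0.93)/(1.17−0.93) = 0.5000 for the latter.
Payoff layer (t=3): V(3,0)=25.0000, V(3,1)=25.0000, V(3,2)=0.0000, V(3,3)=0.0000
Node (2,0) S=155.6820: V=(p*·25.0000+(1−p*)·25.0000)/1.05=23.8095; Δ=(25.0000−25.0000)/(182.1479−144.7843)=0.0000; B=V−Δ·S=23.8095
Node (2,1) S=195.8580: V=(p*·0.0000+(1−p*)·25.0000)/1.05=11.9048; Δ=(0.0000−25.0000)/(229.1539−182.1479)=-0.5318; B=V−Δ·S=116.0714
Node (2,2) S=246.4020: V=(p*·0.0000+(1−p*)·0.0000)/1.05=0.0000; Δ=(0.0000−0.0000)/(288.2903−229.1539)=0.0000; B=V−Δ·S=0.0000
Node (1,0) S=167.4000: V=(p*·11.9048+(1−p*)·23.8095)/1.05=17.0068; Δ=(11.9048−23.8095)/(195.8580−155.6820)=-0.2963; B=V−Δ·S=66.6100
Node (1,1) S=210.6000: V=(p*·0.0000+(1−p*)·11.9048)/1.05=5.6689; Δ=(0.0000−11.9048)/(246.4020−195.8580)=-0.2355; B=V−Δ·S=55.2721
Node (0,0) S=180.0000: V=(p*·5.6689+(1−p*)·17.0068)/1.05=10.7980; Δ=(5.6689−17.0068)/(210.6000−167.4000)=-0.2625; B=V−Δ·S=58.0391
Root portfolio cost Δ·180+B reproduces V0=10.7980.

(0,0): Delta=-0.2625 Bond=58.0391
(1,0): Delta=-0.2963 Bond=66.6100
(1,1): Delta=-0.2355 Bond=55.2721
(2,0): Delta=0.0000 Bond=23.8095
(2,1): Delta=-0.5318 Bond=116.0714
(2,2): Delta=0.0000 Bond=0.0000
V0=10.7980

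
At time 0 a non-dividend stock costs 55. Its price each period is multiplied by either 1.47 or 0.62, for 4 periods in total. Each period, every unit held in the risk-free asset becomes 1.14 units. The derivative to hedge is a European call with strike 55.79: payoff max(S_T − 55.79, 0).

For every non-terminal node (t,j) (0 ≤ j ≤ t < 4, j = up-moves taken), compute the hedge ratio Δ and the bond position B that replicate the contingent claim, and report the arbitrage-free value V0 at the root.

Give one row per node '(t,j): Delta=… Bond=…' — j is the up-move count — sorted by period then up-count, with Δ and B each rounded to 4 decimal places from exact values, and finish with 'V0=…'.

(0,0): Delta=0.8215 Bond=-17.4517
(1,0): Delta=0.5219 Bond=-9.6790
(1,1): Delta=0.9017 Bond=-26.3781
(2,0): Delta=0.0000 Bond=0.0000
(2,1): Delta=0.6616 Bond=-18.0364
(2,2): Delta=0.9659 Bond=-37.7084
(3,0): Delta=0.0000 Bond=0.0000
(3,1): Delta=0.0000 Bond=0.0000
(3,2): Delta=0.8387 Bond=-33.6102
(3,3): Delta=1.0000 Bond=-48.9386
V0=27.7302

Risk-neutral probability p* = (R−d)/(u−d) = (1.14−0.62)/(1.47−0.62) = 0.6118.
At expiry t=4: V(4,0)=0.0000, V(4,1)=0.0000, V(4,2)=0.0000, V(4,3)=52.5294, V(4,4)=201.0319
(3,0): S=13.1080. Δ = (V_up−V_dn)/(S_up−S_dn) = (0.0000−0.0000)/(19.2688−8.1270) = 0.0000. V = [p*·0.0000 + (1−p*)·0.0000]/1.14 = 0.0000. B = V − Δ·S = 0.0000.
(3,1): S=31.0787. Δ = (V_up−V_dn)/(S_up−S_dn) = (0.0000−0.0000)/(45.6857−19.2688) = 0.0000. V = [p*·0.0000 + (1−p*)·0.0000]/1.14 = 0.0000. B = V − Δ·S = 0.0000.
(3,2): S=73.6867. Δ = (V_up−V_dn)/(S_up−S_dn) = (52.5294−0.0000)/(108.3194−45.6857) = 0.8387. V = [p*·52.5294 + (1−p*)·0.0000]/1.14 = 28.1892. B = V − Δ·S = -33.6102.
(3,3): S=174.7088. Δ = (V_up−V_dn)/(S_up−S_dn) = (201.0319−52.5294)/(256.8219−108.3194) = 1.0000. V = [p*·201.0319 + (1−p*)·52.5294]/1.14 = 125.7702. B = V − Δ·S = -48.9386.
(2,0): S=21.1420. Δ = (V_up−V_dn)/(S_up−S_dn) = (0.0000−0.0000)/(31.0787−13.1080) = 0.0000. V = [p*·0.0000 + (1−p*)·0.0000]/1.14 = 0.0000. B = V − Δ·S = 0.0000.
(2,1): S=50.1270. Δ = (V_up−V_dn)/(S_up−S_dn) = (28.1892−0.0000)/(73.6867−31.0787) = 0.6616. V = [p*·28.1892 + (1−p*)·0.0000]/1.14 = 15.1273. B = V − Δ·S = -18.0364.
(2,2): S=118.8495. Δ = (V_up−V_dn)/(S_up−S_dn) = (125.7702−28.1892)/(174.7088−73.6867) = 0.9659. V = [p*·125.7702 + (1−p*)·28.1892]/1.14 = 77.0928. B = V − Δ·S = -37.7084.
(1,0): S=34.1000. Δ = (V_up−V_dn)/(S_up−S_dn) = (15.1273−0.0000)/(50.1270−21.1420) = 0.5219. V = [p*·15.1273 + (1−p*)·0.0000]/1.14 = 8.1179. B = V − Δ·S = -9.6790.
(1,1): S=80.8500. Δ = (V_up−V_dn)/(S_up−S_dn) = (77.0928−15.1273)/(118.8495−50.1270) = 0.9017. V = [p*·77.0928 + (1−p*)·15.1273]/1.14 = 46.5225. B = V − Δ·S = -26.3781.
(0,0): S=55.0000. Δ = (V_up−V_dn)/(S_up−S_dn) = (46.5225−8.1179)/(80.8500−34.1000) = 0.8215. V = [p*·46.5225 + (1−p*)·8.1179]/1.14 = 27.7302. B = V − Δ·S = -17.4517.
The time-0 hedge costs 27.7302, which is the no-arbitrage price.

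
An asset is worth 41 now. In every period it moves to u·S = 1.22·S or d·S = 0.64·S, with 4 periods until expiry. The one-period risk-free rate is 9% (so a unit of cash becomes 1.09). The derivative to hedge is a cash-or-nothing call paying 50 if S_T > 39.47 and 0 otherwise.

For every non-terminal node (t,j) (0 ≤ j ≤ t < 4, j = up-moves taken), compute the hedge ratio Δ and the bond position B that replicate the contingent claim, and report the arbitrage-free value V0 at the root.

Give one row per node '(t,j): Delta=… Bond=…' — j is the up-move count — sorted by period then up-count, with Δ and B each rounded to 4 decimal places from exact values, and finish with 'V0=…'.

The replicating-portfolio and risk-neutral prices coincide; use p* = (1.09−0.64)/(1.22−0.64) = 0.7759 for the latter.
At expiry t=4: V(4,0)=0.0000, V(4,1)=0.0000, V(4,2)=0.0000, V(4,3)=50.0000, V(4,4)=50.0000
Node (3,0) S=10.7479: V=(p*·0.0000+(1−p*)·0.0000)/1.09=0.0000; Δ=(0.0000−0.0000)/(13.1124−6.8787)=0.0000; B=V−Δ·S=0.0000
Node (3,1) S=20.4882: V=(p*·0.0000+(1−p*)·0.0000)/1.09=0.0000; Δ=(0.0000−0.0000)/(24.9956−13.1124)=0.0000; B=V−Δ·S=0.0000
Node (3,2) S=39.0556: V=(p*·50.0000+(1−p*)·0.0000)/1.09=35.5900; Δ=(50.0000−0.0000)/(47.6479−24.9956)=2.2073; B=V−Δ·S=-50.6169
Node (3,3) S=74.4498: V=(p*·50.0000+(1−p*)·50.0000)/1.09=45.8716; Δ=(50.0000−50.0000)/(90.8287−47.6479)=0.0000; B=V−Δ·S=45.8716
Node (2,0) S=16.7936: V=(p*·0.0000+(1−p*)·0.0000)/1.09=0.0000; Δ=(0.0000−0.0000)/(20.4882−10.7479)=0.0000; B=V−Δ·S=0.0000
Node (2,1) S=32.0128: V=(p*·35.5900+(1−p*)·0.0000)/1.09=25.3330; Δ=(35.5900−0.0000)/(39.0556−20.4882)=1.9168; B=V−Δ·S=-36.0291
Node (2,2) S=61.0244: V=(p*·45.8716+(1−p*)·35.5900)/1.09=39.9698; Δ=(45.8716−35.5900)/(74.4498−39.0556)=0.2905; B=V−Δ·S=22.2430
Node (1,0) S=26.2400: V=(p*·25.3330+(1−p*)·0.0000)/1.09=18.0320; Δ=(25.3330−0.0000)/(32.0128−16.7936)=1.6645; B=V−Δ·S=-25.6455
Node (1,1) S=50.0200: V=(p*·39.9698+(1−p*)·25.3330)/1.09=33.6597; Δ=(39.9698−25.3330)/(61.0244−32.0128)=0.5045; B=V−Δ·S=8.4238
Node (0,0) S=41.0000: V=(p*·33.6597+(1−p*)·18.0320)/1.09=27.6670; Δ=(33.6597−18.0320)/(50.0200−26.2400)=0.6572; B=V−Δ·S=0.7226
The time-0 hedge costs 27.6670, which is the no-arbitrage price.

(0,0): Delta=0.6572 Bond=0.7226
(1,0): Delta=1.6645 Bond=-25.6455
(1,1): Delta=0.5045 Bond=8.4238
(2,0): Delta=0.0000 Bond=0.0000
(2,1): Delta=1.9168 Bond=-36.0291
(2,2): Delta=0.2905 Bond=22.2430
(3,0): Delta=0.0000 Bond=0.0000
(3,1): Delta=0.0000 Bond=0.0000
(3,2): Delta=2.2073 Bond=-50.6169
(3,3): Delta=0.0000 Bond=45.8716
V0=27.6670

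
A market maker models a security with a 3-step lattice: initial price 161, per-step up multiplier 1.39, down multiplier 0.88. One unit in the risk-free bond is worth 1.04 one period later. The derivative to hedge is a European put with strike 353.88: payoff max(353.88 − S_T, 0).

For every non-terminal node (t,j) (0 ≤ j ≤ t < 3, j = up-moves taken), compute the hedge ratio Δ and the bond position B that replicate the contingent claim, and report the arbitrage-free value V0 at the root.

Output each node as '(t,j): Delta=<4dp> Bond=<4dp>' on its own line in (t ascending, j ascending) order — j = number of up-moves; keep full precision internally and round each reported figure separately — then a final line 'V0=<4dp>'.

Risk-neutral probability p* = (R−d)/(u−d) = (1.04−0.88)/(1.39−0.88) = 0.3137.
Payoff layer (t=3): V(3,0)=244.1630, V(3,1)=180.5770, V(3,2)=80.1401, V(3,3)=0.0000
(2,0): S=124.6784. Δ = (V_up−V_dn)/(S_up−S_dn) = (180.5770−244.1630)/(173.3030−109.7170) = -1.0000. V = [p*·180.5770 + (1−p*)·244.1630]/1.04 = 215.5908. B = V − Δ·S = 340.2692.
(2,1): S=196.9352. Δ = (V_up−V_dn)/(S_up−S_dn) = (80.1401−180.5770)/(273.7399−173.3030) = -1.0000. V = [p*·80.1401 + (1−p*)·180.5770]/1.04 = 143.3340. B = V − Δ·S = 340.2692.
(2,2): S=311.0681. Δ = (V_up−V_dn)/(S_up−S_dn) = (0.0000−80.1401)/(432.3847−273.7399) = -0.5052. V = [p*·0.0000 + (1−p*)·80.1401]/1.04 = 52.8828. B = V − Δ·S = 210.0202.
(1,0): S=141.6800. Δ = (V_up−V_dn)/(S_up−S_dn) = (143.3340−215.5908)/(196.9352−124.6784) = -1.0000. V = [p*·143.3340 + (1−p*)·215.5908]/1.04 = 185.5020. B = V − Δ·S = 327.1820.
(1,1): S=223.7900. Δ = (V_up−V_dn)/(S_up−S_dn) = (52.8828−143.3340)/(311.0681−196.9352) = -0.7925. V = [p*·52.8828 + (1−p*)·143.3340]/1.04 = 110.5357. B = V − Δ·S = 287.8911.
(0,0): S=161.0000. Δ = (V_up−V_dn)/(S_up−S_dn) = (110.5357−185.5020)/(223.7900−141.6800) = -0.9130. V = [p*·110.5357 + (1−p*)·185.5020]/1.04 = 155.7530. B = V − Δ·S = 302.7456.
Each (Δ,B) replicates both successor values, so the strategy is self-financing and V0 is arbitrage-free.

(0,0): Delta=-0.9130 Bond=302.7456
(1,0): Delta=-1.0000 Bond=327.1820
(1,1): Delta=-0.7925 Bond=287.8911
(2,0): Delta=-1.0000 Bond=340.2692
(2,1): Delta=-1.0000 Bond=340.2692
(2,2): Delta=-0.5052 Bond=210.0202
V0=155.7530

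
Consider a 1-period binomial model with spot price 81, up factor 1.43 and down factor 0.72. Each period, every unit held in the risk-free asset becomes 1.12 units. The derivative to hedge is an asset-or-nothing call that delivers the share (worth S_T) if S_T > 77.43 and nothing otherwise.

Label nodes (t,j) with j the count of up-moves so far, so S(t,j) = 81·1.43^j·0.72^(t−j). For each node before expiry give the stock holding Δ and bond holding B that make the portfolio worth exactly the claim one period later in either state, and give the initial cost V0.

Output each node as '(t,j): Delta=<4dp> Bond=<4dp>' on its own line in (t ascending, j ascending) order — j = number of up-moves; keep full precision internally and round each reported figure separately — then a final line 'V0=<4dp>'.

(0,0): Delta=2.0141 Bond=-104.8763
V0=58.2646

Risk-neutral probability p* = (R−d)/(u−d) = (1.12−0.72)/(1.43−0.72) = 0.5634.
At expiry t=1: V(1,0)=0.0000, V(1,1)=115.8300
  t=0,j=0: stock 81.0000 → up 115.8300 (V=115.8300), down 58.3200 (V=0.0000). Price 58.2646; hedge Δ=2.0141, bond B=-104.8763.
Self-financing check: at every node Δ·S+B equals the discounted successor values.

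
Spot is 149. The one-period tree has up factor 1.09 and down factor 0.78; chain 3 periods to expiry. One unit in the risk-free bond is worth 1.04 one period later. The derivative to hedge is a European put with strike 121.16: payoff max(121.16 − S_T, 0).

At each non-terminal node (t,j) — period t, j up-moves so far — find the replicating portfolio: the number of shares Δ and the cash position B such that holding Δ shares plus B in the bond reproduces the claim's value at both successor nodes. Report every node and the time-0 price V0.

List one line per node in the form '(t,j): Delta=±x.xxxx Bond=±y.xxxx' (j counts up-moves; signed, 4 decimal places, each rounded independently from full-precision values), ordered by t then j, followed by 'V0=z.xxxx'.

(0,0): Delta=-0.1357 Bond=21.7032
(1,0): Delta=-0.6212 Bond=79.0048
(1,1): Delta=-0.0688 Bond=11.7187
(2,0): Delta=-1.0000 Bond=116.5000
(2,1): Delta=-0.5691 Bond=75.5621
(2,2): Delta=0.0000 Bond=0.0000
V0=1.4887

The replicating-portfolio and risk-neutral prices coincide; use p* = (1.04−0.78)/(1.09−0.78) = 0.8387 for the latter.
Terminal payoffs: V(3,0)=50.4518, V(3,1)=22.3498, V(3,2)=0.0000, V(3,3)=0.0000
Node (2,0) S=90.6516: V=(p*·22.3498+(1−p*)·50.4518)/1.04=25.8484; Δ=(22.3498−50.4518)/(98.8102−70.7082)=-1.0000; B=V−Δ·S=116.5000
Node (2,1) S=126.6798: V=(p*·0.0000+(1−p*)·22.3498)/1.04=3.4662; Δ=(0.0000−22.3498)/(138.0810−98.8102)=-0.5691; B=V−Δ·S=75.5621
Node (2,2) S=177.0269: V=(p*·0.0000+(1−p*)·0.0000)/1.04=0.0000; Δ=(0.0000−0.0000)/(192.9593−138.0810)=0.0000; B=V−Δ·S=0.0000
Node (1,0) S=116.2200: V=(p*·3.4662+(1−p*)·25.8484)/1.04=6.8040; Δ=(3.4662−25.8484)/(126.6798−90.6516)=-0.6212; B=V−Δ·S=79.0048
Node (1,1) S=162.4100: V=(p*·0.0000+(1−p*)·3.4662)/1.04=0.5376; Δ=(0.0000−3.4662)/(177.0269−126.6798)=-0.0688; B=V−Δ·S=11.7187
Node (0,0) S=149.0000: V=(p*·0.5376+(1−p*)·6.8040)/1.04=1.4887; Δ=(0.5376−6.8040)/(162.4100−116.2200)=-0.1357; B=V−Δ·S=21.7032
Check: Δ(0,0)·S0 + B(0,0) = 1.4887 = V0.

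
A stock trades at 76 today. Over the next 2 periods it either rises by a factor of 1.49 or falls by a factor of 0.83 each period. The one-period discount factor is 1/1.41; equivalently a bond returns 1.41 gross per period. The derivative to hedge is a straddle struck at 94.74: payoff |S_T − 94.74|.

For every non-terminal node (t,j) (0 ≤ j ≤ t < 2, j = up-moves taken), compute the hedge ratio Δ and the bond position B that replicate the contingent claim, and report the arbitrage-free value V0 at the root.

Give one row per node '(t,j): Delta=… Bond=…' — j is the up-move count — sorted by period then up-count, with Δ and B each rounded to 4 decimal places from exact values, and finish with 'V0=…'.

(0,0): Delta=0.8386 Bond=-34.6027
(1,0): Delta=-1.0000 Bond=67.1915
(1,1): Delta=0.9799 Bond=-64.7873
V0=29.1338

No-arbitrage ⇒ martingale measure with p* = (R−d)/(u−d) = 0.8788.
Terminal values V(2,·): V(2,0)=42.3836, V(2,1)=0.7508, V(2,2)=73.9876
  t=1,j=0: stock 63.0800 → up 93.9892 (V=0.7508), down 52.3564 (V=42.3836). Price 4.1115; hedge Δ=-1.0000, bond B=67.1915.
  t=1,j=1: stock 113.2400 → up 168.7276 (V=73.9876), down 93.9892 (V=0.7508). Price 46.1776; hedge Δ=0.9799, bond B=-64.7873.
  t=0,j=0: stock 76.0000 → up 113.2400 (V=46.1776), down 63.0800 (V=4.1115). Price 29.1338; hedge Δ=0.8386, bond B=-34.6027.
Root portfolio cost Δ·76+B reproduces V0=29.1338.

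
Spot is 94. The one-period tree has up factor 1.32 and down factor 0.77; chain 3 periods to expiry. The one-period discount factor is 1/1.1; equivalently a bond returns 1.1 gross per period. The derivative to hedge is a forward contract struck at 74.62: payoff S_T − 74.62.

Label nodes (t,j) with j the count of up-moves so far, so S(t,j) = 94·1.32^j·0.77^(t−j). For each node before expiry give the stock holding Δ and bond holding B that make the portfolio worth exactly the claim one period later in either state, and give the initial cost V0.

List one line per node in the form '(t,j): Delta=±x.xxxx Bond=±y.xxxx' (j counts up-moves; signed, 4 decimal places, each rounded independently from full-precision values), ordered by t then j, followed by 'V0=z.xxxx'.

(0,0): Delta=1.0000 Bond=-56.0631
(1,0): Delta=1.0000 Bond=-61.6694
(1,1): Delta=1.0000 Bond=-61.6694
(2,0): Delta=1.0000 Bond=-67.8364
(2,1): Delta=1.0000 Bond=-67.8364
(2,2): Delta=1.0000 Bond=-67.8364
V0=37.9369

Under the risk-neutral measure, an up-move has probability p* = (R−d)/(u−d) = 0.6000 and values discount at R = 1.1.
At expiry t=3: V(3,0)=-31.7059, V(3,1)=-1.0530, V(3,2)=51.4949, V(3,3)=141.5770
  t=2,j=0: stock 55.7326 → up 73.5670 (V=-1.0530), down 42.9141 (V=-31.7059). Price -12.1038; hedge Δ=1.0000, bond B=-67.8364.
  t=2,j=1: stock 95.5416 → up 126.1149 (V=51.4949), down 73.5670 (V=-1.0530). Price 27.7052; hedge Δ=1.0000, bond B=-67.8364.
  t=2,j=2: stock 163.7856 → up 216.1970 (V=141.5770), down 126.1149 (V=51.4949). Price 95.9492; hedge Δ=1.0000, bond B=-67.8364.
  t=1,j=0: stock 72.3800 → up 95.5416 (V=27.7052), down 55.7326 (V=-12.1038). Price 10.7106; hedge Δ=1.0000, bond B=-61.6694.
  t=1,j=1: stock 124.0800 → up 163.7856 (V=95.9492), down 95.5416 (V=27.7052). Price 62.4106; hedge Δ=1.0000, bond B=-61.6694.
  t=0,j=0: stock 94.0000 → up 124.0800 (V=62.4106), down 72.3800 (V=10.7106). Price 37.9369; hedge Δ=1.0000, bond B=-56.0631.
Check: Δ(0,0)·S0 + B(0,0) = 37.9369 = V0.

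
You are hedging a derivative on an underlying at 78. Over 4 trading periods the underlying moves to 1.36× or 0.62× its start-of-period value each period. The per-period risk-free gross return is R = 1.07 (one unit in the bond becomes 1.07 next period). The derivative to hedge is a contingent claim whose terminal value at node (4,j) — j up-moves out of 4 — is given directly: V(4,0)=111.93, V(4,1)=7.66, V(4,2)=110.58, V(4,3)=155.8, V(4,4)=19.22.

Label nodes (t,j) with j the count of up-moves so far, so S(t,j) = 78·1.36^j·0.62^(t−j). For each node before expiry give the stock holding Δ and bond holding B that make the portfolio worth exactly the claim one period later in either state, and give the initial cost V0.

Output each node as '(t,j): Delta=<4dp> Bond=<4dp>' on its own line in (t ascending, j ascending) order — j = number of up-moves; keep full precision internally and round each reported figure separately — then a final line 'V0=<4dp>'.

Risk-neutral probability p* = (R−d)/(u−d) = (1.07−0.62)/(1.36−0.62) = 0.6081.
Payoff layer (t=4): V(4,0)=111.9300, V(4,1)=7.6600, V(4,2)=110.5800, V(4,3)=155.8000, V(4,4)=19.2200
(3,0): S=18.5896. Δ = (V_up−V_dn)/(S_up−S_dn) = (7.6600−111.9300)/(25.2818−11.5255) = -7.5798. V = [p*·7.6600 + (1−p*)·111.9300]/1.07 = 45.3482. B = V − Δ·S = 186.2536.
(3,1): S=40.7772. Δ = (V_up−V_dn)/(S_up−S_dn) = (110.5800−7.6600)/(55.4569−25.2818) = 3.4108. V = [p*·110.5800 + (1−p*)·7.6600]/1.07 = 65.6509. B = V − Δ·S = -73.4302.
(3,2): S=89.4467. Δ = (V_up−V_dn)/(S_up−S_dn) = (155.8000−110.5800)/(121.6475−55.4569) = 0.6832. V = [p*·155.8000 + (1−p*)·110.5800]/1.07 = 129.0455. B = V − Δ·S = 67.9374.
(3,3): S=196.2056. Δ = (V_up−V_dn)/(S_up−S_dn) = (19.2200−155.8000)/(266.8396−121.6475) = -0.9407. V = [p*·19.2200 + (1−p*)·155.8000]/1.07 = 67.9856. B = V − Δ·S = 252.5532.
(2,0): S=29.9832. Δ = (V_up−V_dn)/(S_up−S_dn) = (65.6509−45.3482)/(40.7772−18.5896) = 0.9150. V = [p*·65.6509 + (1−p*)·45.3482]/1.07 = 53.9200. B = V − Δ·S = 26.4839.
(2,1): S=65.7696. Δ = (V_up−V_dn)/(S_up−S_dn) = (129.0455−65.6509)/(89.4467−40.7772) = 1.3026. V = [p*·129.0455 + (1−p*)·65.6509]/1.07 = 97.3847. B = V − Δ·S = 11.7164.
(2,2): S=144.2688. Δ = (V_up−V_dn)/(S_up−S_dn) = (67.9856−129.0455)/(196.2056−89.4467) = -0.5719. V = [p*·67.9856 + (1−p*)·129.0455]/1.07 = 85.9014. B = V − Δ·S = 168.4147.
(1,0): S=48.3600. Δ = (V_up−V_dn)/(S_up−S_dn) = (97.3847−53.9200)/(65.7696−29.9832) = 1.2146. V = [p*·97.3847 + (1−p*)·53.9200]/1.07 = 75.0946. B = V − Δ·S = 16.3586.
(1,1): S=106.0800. Δ = (V_up−V_dn)/(S_up−S_dn) = (85.9014−97.3847)/(144.2688−65.7696) = -0.1463. V = [p*·85.9014 + (1−p*)·97.3847]/1.07 = 84.4875. B = V − Δ·S = 100.0055.
(0,0): S=78.0000. Δ = (V_up−V_dn)/(S_up−S_dn) = (84.4875−75.0946)/(106.0800−48.3600) = 0.1627. V = [p*·84.4875 + (1−p*)·75.0946]/1.07 = 75.5201. B = V − Δ·S = 62.8271.
Each (Δ,B) replicates both successor values, so the strategy is self-financing and V0 is arbitrage-free.

(0,0): Delta=0.1627 Bond=62.8271
(1,0): Delta=1.2146 Bond=16.3586
(1,1): Delta=-0.1463 Bond=100.0055
(2,0): Delta=0.9150 Bond=26.4839
(2,1): Delta=1.3026 Bond=11.7164
(2,2): Delta=-0.5719 Bond=168.4147
(3,0): Delta=-7.5798 Bond=186.2536
(3,1): Delta=3.4108 Bond=-73.4302
(3,2): Delta=0.6832 Bond=67.9374
(3,3): Delta=-0.9407 Bond=252.5532
V0=75.5201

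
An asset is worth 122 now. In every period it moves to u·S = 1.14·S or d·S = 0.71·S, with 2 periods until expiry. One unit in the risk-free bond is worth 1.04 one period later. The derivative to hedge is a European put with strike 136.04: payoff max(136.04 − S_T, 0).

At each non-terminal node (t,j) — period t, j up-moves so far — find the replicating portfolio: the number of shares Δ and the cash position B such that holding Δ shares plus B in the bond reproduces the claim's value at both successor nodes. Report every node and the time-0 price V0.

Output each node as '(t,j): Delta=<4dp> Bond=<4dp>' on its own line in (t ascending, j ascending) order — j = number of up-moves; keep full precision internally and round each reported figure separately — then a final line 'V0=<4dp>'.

The replicating-portfolio and risk-neutral prices coincide; use p* = (1.04−0.71)/(1.14−0.71) = 0.7674 for the latter.
At expiry t=2: V(2,0)=74.5398, V(2,1)=37.2932, V(2,2)=0.0000
Node (1,0) S=86.6200: V=(p*·37.2932+(1−p*)·74.5398)/1.04=44.1877; Δ=(37.2932−74.5398)/(98.7468−61.5002)=-1.0000; B=V−Δ·S=130.8077
Node (1,1) S=139.0800: V=(p*·0.0000+(1−p*)·37.2932)/1.04=8.3393; Δ=(0.0000−37.2932)/(158.5512−98.7468)=-0.6236; B=V−Δ·S=95.0676
Node (0,0) S=122.0000: V=(p*·8.3393+(1−p*)·44.1877)/1.04=16.0347; Δ=(8.3393−44.1877)/(139.0800−86.6200)=-0.6833; B=V−Δ·S=99.4032
Root portfolio cost Δ·122+B reproduces V0=16.0347.

(0,0): Delta=-0.6833 Bond=99.4032
(1,0): Delta=-1.0000 Bond=130.8077
(1,1): Delta=-0.6236 Bond=95.0676
V0=16.0347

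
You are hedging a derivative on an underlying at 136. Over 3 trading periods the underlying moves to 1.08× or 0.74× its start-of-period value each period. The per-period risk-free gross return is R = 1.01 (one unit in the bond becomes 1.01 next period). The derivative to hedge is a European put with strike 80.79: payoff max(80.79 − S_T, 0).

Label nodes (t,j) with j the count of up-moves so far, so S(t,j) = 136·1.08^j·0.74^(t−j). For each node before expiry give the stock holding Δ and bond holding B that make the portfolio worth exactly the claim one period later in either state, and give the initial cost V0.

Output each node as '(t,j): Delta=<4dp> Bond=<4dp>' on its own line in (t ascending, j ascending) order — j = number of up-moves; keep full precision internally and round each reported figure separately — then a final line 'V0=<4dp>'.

(0,0): Delta=-0.0252 Bond=3.6852
(1,0): Delta=-0.1591 Bond=17.1920
(1,1): Delta=-0.0015 Bond=0.2298
(2,0): Delta=-1.0000 Bond=79.9901
(2,1): Delta=-0.0097 Bond=1.1275
(2,2): Delta=0.0000 Bond=0.0000
V0=0.2526

The replicating-portfolio and risk-neutral prices coincide; use p* = (1.01−0.74)/(1.08−0.74) = 0.7941 for the latter.
Terminal payoffs: V(3,0)=25.6795, V(3,1)=0.3585, V(3,2)=0.0000, V(3,3)=0.0000
  t=2,j=0: stock 74.4736 → up 80.4315 (V=0.3585), down 55.1105 (V=25.6795). Price 5.5165; hedge Δ=-1.0000, bond B=79.9901.
  t=2,j=1: stock 108.6912 → up 117.3865 (V=0.0000), down 80.4315 (V=0.3585). Price 0.0731; hedge Δ=-0.0097, bond B=1.1275.
  t=2,j=2: stock 158.6304 → up 171.3208 (V=0.0000), down 117.3865 (V=0.0000). Price 0.0000; hedge Δ=0.0000, bond B=0.0000.
  t=1,j=0: stock 100.6400 → up 108.6912 (V=0.0731), down 74.4736 (V=5.5165). Price 1.1820; hedge Δ=-0.1591, bond B=17.1920.
  t=1,j=1: stock 146.8800 → up 158.6304 (V=0.0000), down 108.6912 (V=0.0731). Price 0.0149; hedge Δ=-0.0015, bond B=0.2298.
  t=0,j=0: stock 136.0000 → up 146.8800 (V=0.0149), down 100.6400 (V=1.1820). Price 0.2526; hedge Δ=-0.0252, bond B=3.6852.
The time-0 hedge costs 0.2526, which is the no-arbitrage price.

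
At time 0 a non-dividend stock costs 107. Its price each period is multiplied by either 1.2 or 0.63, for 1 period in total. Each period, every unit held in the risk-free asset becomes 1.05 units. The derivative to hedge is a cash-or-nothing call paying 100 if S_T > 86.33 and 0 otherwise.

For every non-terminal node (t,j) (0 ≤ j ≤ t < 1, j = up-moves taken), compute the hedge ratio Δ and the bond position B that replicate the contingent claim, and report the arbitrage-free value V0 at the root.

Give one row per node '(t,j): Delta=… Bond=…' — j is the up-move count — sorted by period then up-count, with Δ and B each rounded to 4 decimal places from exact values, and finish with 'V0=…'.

(0,0): Delta=1.6396 Bond=-105.2632
V0=70.1754

The replicating-portfolio and risk-neutral prices coincide; use p* = (1.05−0.63)/(1.2−0.63) = 0.7368 for the latter.
Terminal values V(1,·): V(1,0)=0.0000, V(1,1)=100.0000
  t=0,j=0: stock 107.0000 → up 128.4000 (V=100.0000), down 67.4100 (V=0.0000). Price 70.1754; hedge Δ=1.6396, bond B=-105.2632.
Each (Δ,B) replicates both successor values, so the strategy is self-financing and V0 is arbitrage-free.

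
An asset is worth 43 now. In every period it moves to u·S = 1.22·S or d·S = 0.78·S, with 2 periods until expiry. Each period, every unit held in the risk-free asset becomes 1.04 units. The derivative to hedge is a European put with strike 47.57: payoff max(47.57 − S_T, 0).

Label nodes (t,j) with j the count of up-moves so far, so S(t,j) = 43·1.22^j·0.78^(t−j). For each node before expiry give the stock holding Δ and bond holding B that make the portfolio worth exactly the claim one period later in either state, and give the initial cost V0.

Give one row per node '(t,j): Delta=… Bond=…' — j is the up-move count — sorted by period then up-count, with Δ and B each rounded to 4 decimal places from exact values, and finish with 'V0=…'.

Under the risk-neutral measure, an up-move has probability p* = (R−d)/(u−d) = 0.5909 and values discount at R = 1.04.
Terminal values V(2,·): V(2,0)=21.4088, V(2,1)=6.6512, V(2,2)=0.0000
Node (1,0) S=33.5400: V=(p*·6.6512+(1−p*)·21.4088)/1.04=12.2004; Δ=(6.6512−21.4088)/(40.9188−26.1612)=-1.0000; B=V−Δ·S=45.7404
Node (1,1) S=52.4600: V=(p*·0.0000+(1−p*)·6.6512)/1.04=2.6163; Δ=(0.0000−6.6512)/(64.0012−40.9188)=-0.2882; B=V−Δ·S=17.7327
Node (0,0) S=43.0000: V=(p*·2.6163+(1−p*)·12.2004)/1.04=6.2856; Δ=(2.6163−12.2004)/(52.4600−33.5400)=-0.5066; B=V−Δ·S=28.0677
Root portfolio cost Δ·43+B reproduces V0=6.2856.

(0,0): Delta=-0.5066 Bond=28.0677
(1,0): Delta=-1.0000 Bond=45.7404
(1,1): Delta=-0.2882 Bond=17.7327
V0=6.2856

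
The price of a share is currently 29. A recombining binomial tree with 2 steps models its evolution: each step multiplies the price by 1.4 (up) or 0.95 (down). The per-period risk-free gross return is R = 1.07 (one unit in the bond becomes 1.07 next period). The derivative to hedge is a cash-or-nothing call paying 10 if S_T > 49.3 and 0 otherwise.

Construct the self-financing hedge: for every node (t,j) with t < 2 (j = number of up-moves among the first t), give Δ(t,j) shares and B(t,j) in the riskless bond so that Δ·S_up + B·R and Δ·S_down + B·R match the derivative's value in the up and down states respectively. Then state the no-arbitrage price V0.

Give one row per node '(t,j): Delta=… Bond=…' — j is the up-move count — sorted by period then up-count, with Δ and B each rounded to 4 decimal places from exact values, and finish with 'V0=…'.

(0,0): Delta=0.1910 Bond=-4.9171
(1,0): Delta=0.0000 Bond=0.0000
(1,1): Delta=0.5473 Bond=-19.7300
V0=0.6211

The replicating-portfolio and risk-neutral prices coincide; use p* = (1.07−0.95)/(1.4−0.95) = 0.2667 for the latter.
Payoff layer (t=2): V(2,0)=0.0000, V(2,1)=0.0000, V(2,2)=10.0000
(1,0): S=27.5500. Δ = (V_up−V_dn)/(S_up−S_dn) = (0.0000−0.0000)/(38.5700−26.1725) = 0.0000. V = [p*·0.0000 + (1−p*)·0.0000]/1.07 = 0.0000. B = V − Δ·S = 0.0000.
(1,1): S=40.6000. Δ = (V_up−V_dn)/(S_up−S_dn) = (10.0000−0.0000)/(56.8400−38.5700) = 0.5473. V = [p*·10.0000 + (1−p*)·0.0000]/1.07 = 2.4922. B = V − Δ·S = -19.7300.
(0,0): S=29.0000. Δ = (V_up−V_dn)/(S_up−S_dn) = (2.4922−0.0000)/(40.6000−27.5500) = 0.1910. V = [p*·2.4922 + (1−p*)·0.0000]/1.07 = 0.6211. B = V − Δ·S = -4.9171.
Self-financing check: at every node Δ·S+B equals the discounted successor values.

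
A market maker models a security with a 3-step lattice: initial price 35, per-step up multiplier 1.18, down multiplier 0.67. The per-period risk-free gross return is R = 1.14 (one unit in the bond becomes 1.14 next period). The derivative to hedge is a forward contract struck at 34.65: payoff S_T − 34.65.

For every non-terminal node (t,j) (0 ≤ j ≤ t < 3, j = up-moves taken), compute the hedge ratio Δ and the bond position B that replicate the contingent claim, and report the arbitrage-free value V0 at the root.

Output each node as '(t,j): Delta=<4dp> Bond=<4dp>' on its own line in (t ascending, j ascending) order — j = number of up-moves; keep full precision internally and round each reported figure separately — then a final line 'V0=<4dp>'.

(0,0): Delta=1.0000 Bond=-23.3878
(1,0): Delta=1.0000 Bond=-26.6620
(1,1): Delta=1.0000 Bond=-26.6620
(2,0): Delta=1.0000 Bond=-30.3947
(2,1): Delta=1.0000 Bond=-30.3947
(2,2): Delta=1.0000 Bond=-30.3947
V0=11.6122

The replicating-portfolio and risk-neutral prices coincide; use p* = (1.14−0.67)/(1.18−0.67) = 0.9216 for the latter.
Terminal payoffs: V(3,0)=-24.1233, V(3,1)=-16.1104, V(3,2)=-1.9982, V(3,3)=22.8561
  t=2,j=0: stock 15.7115 → up 18.5396 (V=-16.1104), down 10.5267 (V=-24.1233). Price -14.6832; hedge Δ=1.0000, bond B=-30.3947.
  t=2,j=1: stock 27.6710 → up 32.6518 (V=-1.9982), down 18.5396 (V=-16.1104). Price -2.7237; hedge Δ=1.0000, bond B=-30.3947.
  t=2,j=2: stock 48.7340 → up 57.5061 (V=22.8561), down 32.6518 (V=-1.9982). Price 18.3393; hedge Δ=1.0000, bond B=-30.3947.
  t=1,j=0: stock 23.4500 → up 27.6710 (V=-2.7237), down 15.7115 (V=-14.6832). Price -3.2120; hedge Δ=1.0000, bond B=-26.6620.
  t=1,j=1: stock 41.3000 → up 48.7340 (V=18.3393), down 27.6710 (V=-2.7237). Price 14.6380; hedge Δ=1.0000, bond B=-26.6620.
  t=0,j=0: stock 35.0000 → up 41.3000 (V=14.6380), down 23.4500 (V=-3.2120). Price 11.6122; hedge Δ=1.0000, bond B=-23.3878.
Check: Δ(0,0)·S0 + B(0,0) = 11.6122 = V0.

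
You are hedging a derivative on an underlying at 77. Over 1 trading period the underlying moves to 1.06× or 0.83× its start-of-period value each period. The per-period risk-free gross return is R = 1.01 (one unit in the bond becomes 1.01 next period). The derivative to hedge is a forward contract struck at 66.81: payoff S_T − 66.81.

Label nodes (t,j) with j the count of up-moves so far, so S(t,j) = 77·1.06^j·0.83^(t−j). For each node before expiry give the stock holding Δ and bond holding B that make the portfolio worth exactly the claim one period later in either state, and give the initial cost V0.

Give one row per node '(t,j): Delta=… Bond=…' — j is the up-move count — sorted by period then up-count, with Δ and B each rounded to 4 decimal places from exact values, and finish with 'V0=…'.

The replicating-portfolio and risk-neutral prices coincide; use p* = (1.01−0.83)/(1.06−0.83) = 0.7826 for the latter.
Payoff layer (t=1): V(1,0)=-2.9000, V(1,1)=14.8100
  t=0,j=0: stock 77.0000 → up 81.6200 (V=14.8100), down 63.9100 (V=-2.9000). Price 10.8515; hedge Δ=1.0000, bond B=-66.1485.
Check: Δ(0,0)·S0 + B(0,0) = 10.8515 = V0.

(0,0): Delta=1.0000 Bond=-66.1485
V0=10.8515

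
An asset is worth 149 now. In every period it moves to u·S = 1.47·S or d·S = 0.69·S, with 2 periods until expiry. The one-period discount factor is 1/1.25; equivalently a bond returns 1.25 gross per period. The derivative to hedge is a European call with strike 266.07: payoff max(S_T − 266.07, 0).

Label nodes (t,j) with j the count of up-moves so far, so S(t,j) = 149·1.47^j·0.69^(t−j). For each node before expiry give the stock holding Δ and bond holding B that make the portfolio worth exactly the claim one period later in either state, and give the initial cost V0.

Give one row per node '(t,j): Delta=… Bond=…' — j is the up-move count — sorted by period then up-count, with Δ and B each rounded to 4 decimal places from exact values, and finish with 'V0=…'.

(0,0): Delta=0.2763 Bond=-22.7233
(1,0): Delta=0.0000 Bond=0.0000
(1,1): Delta=0.3272 Bond=-39.5629
V0=18.4421

Risk-neutral probability p* = (R−d)/(u−d) = (1.25−0.69)/(1.47−0.69) = 0.7179.
Payoff layer (t=2): V(2,0)=0.0000, V(2,1)=0.0000, V(2,2)=55.9041
Node (1,0) S=102.8100: V=(p*·0.0000+(1−p*)·0.0000)/1.25=0.0000; Δ=(0.0000−0.0000)/(151.1307−70.9389)=0.0000; B=V−Δ·S=0.0000
Node (1,1) S=219.0300: V=(p*·55.9041+(1−p*)·0.0000)/1.25=32.1090; Δ=(55.9041−0.0000)/(321.9741−151.1307)=0.3272; B=V−Δ·S=-39.5629
Node (0,0) S=149.0000: V=(p*·32.1090+(1−p*)·0.0000)/1.25=18.4421; Δ=(32.1090−0.0000)/(219.0300−102.8100)=0.2763; B=V−Δ·S=-22.7233
The time-0 hedge costs 18.4421, which is the no-arbitrage price.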